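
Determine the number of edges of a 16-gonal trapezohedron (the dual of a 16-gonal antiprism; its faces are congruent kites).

64

The n-trapezohedron (dual of the n-antiprism) has V = 2·16 + 2 = 34, E = 4·16 = 64, F = 2·16 = 32.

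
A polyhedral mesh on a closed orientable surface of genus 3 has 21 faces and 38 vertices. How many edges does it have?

For a closed orientable surface of genus 3, χ = 2 − 2·3 = -4.
E = V + F − (-4) = 38 + 21 − (-4) = 63.

63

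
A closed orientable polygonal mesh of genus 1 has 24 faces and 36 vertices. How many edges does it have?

60

For a closed orientable surface of genus 1, χ = 2 − 2·1 = 0.
E = V + F − (0) = 36 + 24 − (0) = 60.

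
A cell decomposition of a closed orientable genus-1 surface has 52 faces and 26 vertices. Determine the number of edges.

78

For a closed orientable surface of genus 1, χ = 2 − 2·1 = 0.
E = V + F − (0) = 26 + 52 − (0) = 78.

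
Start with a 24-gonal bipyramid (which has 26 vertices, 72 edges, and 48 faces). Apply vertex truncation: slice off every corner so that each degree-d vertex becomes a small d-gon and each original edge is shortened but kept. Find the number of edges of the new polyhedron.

216

Truncation replaces each original edge-end by a new vertex, so V′ = 2E = 144.
Each original edge survives, and each old vertex of degree d contributes d new edges; summing degrees gives Σd = 2E, so E′ = E + 2E = 3E = 216.
Each original face survives and each original vertex becomes one new face: F′ = F + V = 74.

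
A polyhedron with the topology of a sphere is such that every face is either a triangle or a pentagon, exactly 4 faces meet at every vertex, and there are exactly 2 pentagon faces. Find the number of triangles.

Let x be the number of triangles; then F = 2 + x.
Edge–face incidences: 2E = 5·2 + 3·x = 10 + 3x.
Every vertex has degree 4, so 4V = 2E.
Euler: V − E + F = 2 ⇒ (2E)/4 − E + (2 + x) = 2.
Multiply by 8: 2·(2E) − 4·(2E) + 8·(2 + x) = 16, i.e. 16 + 8x − 2·(10 + 3x) = 16.
Collecting terms: 2x − 4 = 16, so 2x = 20, so x = 10.
Then 2E = 10 + 3·10 = 40, so E = 20, V = 2E/4 = 10, F = 2 + 10 = 12.

10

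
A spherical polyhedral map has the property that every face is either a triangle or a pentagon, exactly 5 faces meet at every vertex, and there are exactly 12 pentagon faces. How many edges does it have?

Let x be the number of triangles; then F = 12 + x.
Edge–face incidences: 2E = 5·12 + 3·x = 60 + 3x.
Every vertex has degree 5, so 5V = 2E.
Euler: V − E + F = 2 ⇒ (2E)/5 − E + (12 + x) = 2.
Multiply by 10: 2·(2E) − 5·(2E) + 10·(12 + x) = 20, i.e. 120 + 10x − 3·(60 + 3x) = 20.
Collecting terms: x − 60 = 20, so x = 80.
Then 2E = 60 + 3·80 = 300, so E = 150, V = 2E/5 = 60, F = 12 + 80 = 92.

150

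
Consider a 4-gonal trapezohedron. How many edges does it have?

16

The n-trapezohedron (dual of the n-antiprism) has V = 2·4 + 2 = 10, E = 4·4 = 16, F = 2·4 = 8.
Check: V − E + F = 10 − 16 + 8 = 2.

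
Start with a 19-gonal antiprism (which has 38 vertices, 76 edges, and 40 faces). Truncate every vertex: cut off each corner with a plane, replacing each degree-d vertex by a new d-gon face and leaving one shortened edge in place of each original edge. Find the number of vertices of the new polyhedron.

152

Truncation replaces each original edge-end by a new vertex, so V′ = 2E = 152.
Each original edge survives, and each old vertex of degree d contributes d new edges; summing degrees gives Σd = 2E, so E′ = E + 2E = 3E = 228.
Each original face survives and each original vertex becomes one new face: F′ = F + V = 78.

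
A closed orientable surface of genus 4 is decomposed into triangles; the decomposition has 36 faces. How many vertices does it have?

12

χ = 2 − 2·4 = -6, and every face is a triangle so 3F = 2E.
E = 3·36/2 = 54. Then V = -6 + E − F = -6 + 54 − 36 = 12.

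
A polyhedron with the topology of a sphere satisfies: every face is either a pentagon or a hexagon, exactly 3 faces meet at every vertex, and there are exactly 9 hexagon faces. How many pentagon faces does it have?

Let x be the number of pentagons; then F = 9 + x.
Edge–face incidences: 2E = 6·9 + 5·x = 54 + 5x.
Every vertex has degree 3, so 3V = 2E.
Euler: V − E + F = 2 ⇒ (2E)/3 − E + (9 + x) = 2.
Multiply by 6: 2·(2E) − 3·(2E) + 6·(9 + x) = 12, i.e. 54 + 6x − (54 + 5x) = 12.
Collecting terms: x = 12.
Then 2E = 54 + 5·12 = 114, so E = 57, V = 2E/3 = 38, F = 9 + 12 = 21.

12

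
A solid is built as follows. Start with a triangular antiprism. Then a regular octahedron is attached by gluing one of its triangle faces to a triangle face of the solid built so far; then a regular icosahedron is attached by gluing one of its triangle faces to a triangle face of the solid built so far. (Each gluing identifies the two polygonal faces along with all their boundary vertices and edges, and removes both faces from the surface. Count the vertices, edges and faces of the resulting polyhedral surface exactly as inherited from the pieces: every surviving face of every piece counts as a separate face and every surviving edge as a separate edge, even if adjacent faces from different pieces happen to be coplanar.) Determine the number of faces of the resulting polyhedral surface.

A triangular antiprism: V=6, E=12, F=8.
Attach a regular octahedron (V=6, E=12, F=8) along a 3-gon: merge 3 vertices and 3 edges, delete both glued faces → V=9, E=21, F=14.
Attach a regular icosahedron (V=12, E=30, F=20) along a 3-gon: merge 3 vertices and 3 edges, delete both glued faces → V=18, E=48, F=32.
Check: V − E + F = 18 − 48 + 32 = 2.

32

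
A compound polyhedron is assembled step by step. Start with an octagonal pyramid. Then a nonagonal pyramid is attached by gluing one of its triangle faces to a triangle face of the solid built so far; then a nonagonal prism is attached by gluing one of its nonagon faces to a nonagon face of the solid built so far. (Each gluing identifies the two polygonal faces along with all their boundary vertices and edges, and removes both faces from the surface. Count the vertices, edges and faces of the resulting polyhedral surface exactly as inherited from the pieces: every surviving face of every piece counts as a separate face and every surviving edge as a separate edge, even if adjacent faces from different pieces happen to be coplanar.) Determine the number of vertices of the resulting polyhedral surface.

An octagonal pyramid: V=9, E=16, F=9.
Attach a nonagonal pyramid (V=10, E=18, F=10) along a 3-gon: merge 3 vertices and 3 edges, delete both glued faces → V=16, E=31, F=17.
Attach a nonagonal prism (V=18, E=27, F=11) along a 9-gon: merge 9 vertices and 9 edges, delete both glued faces → V=25, E=49, F=26.
Check: V − E + F = 25 − 49 + 26 = 2.

25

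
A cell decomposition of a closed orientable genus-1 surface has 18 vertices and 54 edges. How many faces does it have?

For a closed orientable surface of genus 1, χ = 2 − 2·1 = 0.
F = 0 − V + E = 0 − 18 + 54 = 36.

36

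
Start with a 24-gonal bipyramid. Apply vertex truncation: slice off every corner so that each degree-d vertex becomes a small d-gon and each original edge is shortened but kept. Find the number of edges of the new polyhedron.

216

The base solid has V = 26, E = 72, F = 48.
Truncation replaces each original edge-end by a new vertex, so V′ = 2E = 144.
Each original edge survives, and each old vertex of degree d contributes d new edges; summing degrees gives Σd = 2E, so E′ = E + 2E = 3E = 216.
Each original face survives and each original vertex becomes one new face: F′ = F + V = 74.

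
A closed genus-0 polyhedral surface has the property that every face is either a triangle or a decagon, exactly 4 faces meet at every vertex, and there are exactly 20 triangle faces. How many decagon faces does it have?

Let x be the number of decagons; then F = 20 + x.
Edge–face incidences: 2E = 3·20 + 10·x = 60 + 10x.
Every vertex has degree 4, so 4V = 2E.
Euler: V − E + F = 2 ⇒ (2E)/4 − E + (20 + x) = 2.
Multiply by 8: 2·(2E) − 4·(2E) + 8·(20 + x) = 16, i.e. 160 + 8x − 2·(60 + 10x) = 16.
Collecting terms: −12x + 40 = 16, so −12x = −24, so x = 2.
Then 2E = 60 + 10·2 = 80, so E = 40, V = 2E/4 = 20, F = 20 + 2 = 22.

2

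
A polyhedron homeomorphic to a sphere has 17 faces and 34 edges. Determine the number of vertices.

Here V − E + F = 2.
V = 2 + E − F = 2 + 34 − 17 = 19.

19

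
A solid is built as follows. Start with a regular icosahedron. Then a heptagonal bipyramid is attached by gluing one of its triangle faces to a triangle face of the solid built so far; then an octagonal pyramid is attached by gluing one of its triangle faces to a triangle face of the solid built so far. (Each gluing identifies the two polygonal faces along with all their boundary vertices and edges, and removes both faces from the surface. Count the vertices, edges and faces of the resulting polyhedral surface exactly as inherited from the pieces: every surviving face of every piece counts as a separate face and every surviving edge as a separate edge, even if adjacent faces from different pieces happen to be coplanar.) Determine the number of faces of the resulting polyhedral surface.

39

A regular icosahedron: V=12, E=30, F=20.
Attach a heptagonal bipyramid (V=9, E=21, F=14) along a 3-gon: merge 3 vertices and 3 edges, delete both glued faces → V=18, E=48, F=32.
Attach an octagonal pyramid (V=9, E=16, F=9) along a 3-gon: merge 3 vertices and 3 edges, delete both glued faces → V=24, E=61, F=39.
Check: V − E + F = 24 − 61 + 39 = 2.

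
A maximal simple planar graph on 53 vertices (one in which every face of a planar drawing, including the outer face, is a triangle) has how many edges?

153

In a plane triangulation 3F = 2E and V − E + F = 2, so E = 3V − 6 = 3·53 − 6 = 153.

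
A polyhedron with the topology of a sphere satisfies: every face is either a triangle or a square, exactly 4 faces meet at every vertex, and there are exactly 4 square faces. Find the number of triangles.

8

Let x be the number of triangles; then F = 4 + x.
Edge–face incidences: 2E = 4·4 + 3·x = 16 + 3x.
Every vertex has degree 4, so 4V = 2E.
Euler: V − E + F = 2 ⇒ (2E)/4 − E + (4 + x) = 2.
Multiply by 8: 2·(2E) − 4·(2E) + 8·(4 + x) = 16, i.e. 32 + 8x − 2·(16 + 3x) = 16.
Collecting terms: 2x = 16, so x = 8.
Then 2E = 16 + 3·8 = 40, so E = 20, V = 2E/4 = 10, F = 4 + 8 = 12.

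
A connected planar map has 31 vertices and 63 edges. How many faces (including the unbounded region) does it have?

Euler's formula for a connected plane graph: V − E + F = 2, so F = 2 − 31 + 63 = 34.

34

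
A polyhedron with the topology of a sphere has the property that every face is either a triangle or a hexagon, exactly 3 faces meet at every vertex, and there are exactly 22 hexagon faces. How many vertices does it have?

Let x be the number of triangles; then F = 22 + x.
Edge–face incidences: 2E = 6·22 + 3·x = 132 + 3x.
Every vertex has degree 3, so 3V = 2E.
Euler: V − E + F = 2 ⇒ (2E)/3 − E + (22 + x) = 2.
Multiply by 6: 2·(2E) − 3·(2E) + 6·(22 + x) = 12, i.e. 132 + 6x − (132 + 3x) = 12.
Collecting terms: 3x = 12, so x = 4.
Then 2E = 132 + 3·4 = 144, so E = 72, V = 2E/3 = 48, F = 22 + 4 = 26.

48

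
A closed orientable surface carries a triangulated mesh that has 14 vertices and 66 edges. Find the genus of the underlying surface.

5

Every face is a triangle and each edge borders two faces, so 3F = 2·66, giving F = 44.
χ = V − E + F = 14 − 66 + 44 = -8.
For a closed orientable surface χ = 2 − 2g, so g = (2 − (-8))/2 = 5.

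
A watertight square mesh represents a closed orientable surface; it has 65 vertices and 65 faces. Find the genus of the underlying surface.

Every face is a square, so 2E = 4·65 = 260, giving E = 130.
χ = V − E + F = 65 − 130 + 65 = 0.
For a closed orientable surface χ = 2 − 2g, so g = (2 − (0))/2 = 1.

1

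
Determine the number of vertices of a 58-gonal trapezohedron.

The n-trapezohedron (dual of the n-antiprism) has V = 2·58 + 2 = 118, E = 4·58 = 232, F = 2·58 = 116.

118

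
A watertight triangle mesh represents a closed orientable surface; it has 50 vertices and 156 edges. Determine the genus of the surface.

Every face is a triangle and each edge borders two faces, so 3F = 2·156, giving F = 104.
χ = V − E + F = 50 − 156 + 104 = -2.
For a closed orientable surface χ = 2 − 2g, so g = (2 − (-2))/2 = 2.

2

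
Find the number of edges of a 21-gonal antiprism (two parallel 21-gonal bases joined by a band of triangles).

84

An antiprism on an n-gon has two n-gon caps and 2n triangles: V = 2·21 = 42, E = 4·21 = 84, F = 2·21 + 2 = 44.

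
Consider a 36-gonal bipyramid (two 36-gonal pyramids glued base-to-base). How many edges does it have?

108

A bipyramid over an n-gon has 2n triangular faces and n + 2 vertices: V = 36 + 2 = 38, E = 3·36 = 108, F = 2·36 = 72.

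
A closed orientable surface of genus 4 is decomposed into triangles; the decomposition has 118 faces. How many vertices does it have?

χ = 2 − 2·4 = -6, and every face is a triangle so 3F = 2E.
E = 3·118/2 = 177. Then V = -6 + E − F = -6 + 177 − 118 = 53.

53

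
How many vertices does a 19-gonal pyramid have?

20

A pyramid on an n-gon base has one n-gon and n triangles: V = 19 + 1 = 20, E = 2·19 = 38, F = 19 + 1 = 20.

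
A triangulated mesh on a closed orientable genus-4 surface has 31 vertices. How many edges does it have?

111

χ = 2 − 2·4 = -6, and every face is a triangle so 3F = 2E.
V − E + F = -6 with E = 3F/2 gives 31 − (3/2 − 1)·F = -6, so F = 74 and E = 111.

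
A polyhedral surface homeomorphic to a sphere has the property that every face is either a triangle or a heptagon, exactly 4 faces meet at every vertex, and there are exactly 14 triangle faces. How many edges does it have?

28

Let x be the number of heptagons; then F = 14 + x.
Edge–face incidences: 2E = 3·14 + 7·x = 42 + 7x.
Every vertex has degree 4, so 4V = 2E.
Euler: V − E + F = 2 ⇒ (2E)/4 − E + (14 + x) = 2.
Multiply by 8: 2·(2E) − 4·(2E) + 8·(14 + x) = 16, i.e. 112 + 8x − 2·(42 + 7x) = 16.
Collecting terms: −6x + 28 = 16, so −6x = −12, so x = 2.
Then 2E = 42 + 7·2 = 56, so E = 28, V = 2E/4 = 14, F = 14 + 2 = 16.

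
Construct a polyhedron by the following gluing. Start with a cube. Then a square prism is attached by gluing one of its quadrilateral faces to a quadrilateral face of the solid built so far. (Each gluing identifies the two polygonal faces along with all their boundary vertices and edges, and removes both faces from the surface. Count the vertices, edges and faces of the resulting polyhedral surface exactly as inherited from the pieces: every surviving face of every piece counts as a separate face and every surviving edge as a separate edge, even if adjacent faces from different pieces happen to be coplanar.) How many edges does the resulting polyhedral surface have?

A cube: V=8, E=12, F=6.
Attach a square prism (V=8, E=12, F=6) along a 4-gon: merge 4 vertices and 4 edges, delete both glued faces → V=12, E=20, F=10.
Check: V − E + F = 12 − 20 + 10 = 2.

20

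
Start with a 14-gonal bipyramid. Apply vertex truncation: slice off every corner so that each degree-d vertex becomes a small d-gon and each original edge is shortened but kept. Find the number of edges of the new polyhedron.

The base solid has V = 16, E = 42, F = 28.
Truncation replaces each original edge-end by a new vertex, so V′ = 2E = 84.
Each original edge survives, and each old vertex of degree d contributes d new edges; summing degrees gives Σd = 2E, so E′ = E + 2E = 3E = 126.
Each original face survives and each original vertex becomes one new face: F′ = F + V = 44.

126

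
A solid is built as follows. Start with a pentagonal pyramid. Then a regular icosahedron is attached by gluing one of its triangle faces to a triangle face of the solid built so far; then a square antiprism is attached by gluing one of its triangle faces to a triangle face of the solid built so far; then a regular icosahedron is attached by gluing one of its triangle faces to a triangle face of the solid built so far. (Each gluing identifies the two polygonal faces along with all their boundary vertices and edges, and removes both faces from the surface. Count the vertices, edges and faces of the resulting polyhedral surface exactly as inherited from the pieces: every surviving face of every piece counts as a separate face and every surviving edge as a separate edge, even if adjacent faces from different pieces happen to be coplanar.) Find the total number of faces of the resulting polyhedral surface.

50

A pentagonal pyramid: V=6, E=10, F=6.
Attach a regular icosahedron (V=12, E=30, F=20) along a 3-gon: merge 3 vertices and 3 edges, delete both glued faces → V=15, E=37, F=24.
Attach a square antiprism (V=8, E=16, F=10) along a 3-gon: merge 3 vertices and 3 edges, delete both glued faces → V=20, E=50, F=32.
Attach a regular icosahedron (V=12, E=30, F=20) along a 3-gon: merge 3 vertices and 3 edges, delete both glued faces → V=29, E=77, F=50.
Check: V − E + F = 29 − 77 + 50 = 2.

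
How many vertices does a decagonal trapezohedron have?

The n-trapezohedron (dual of the n-antiprism) has V = 2·10 + 2 = 22, E = 4·10 = 40, F = 2·10 = 20.

22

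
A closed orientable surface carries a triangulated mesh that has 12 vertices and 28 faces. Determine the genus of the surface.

2

Every face is a triangle, so 2E = 3·28 = 84, giving E = 42.
χ = V − E + F = 12 − 42 + 28 = -2.
For a closed orientable surface χ = 2 − 2g, so g = (2 − (-2))/2 = 2.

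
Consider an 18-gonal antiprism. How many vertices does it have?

36

An antiprism on an n-gon has two n-gon caps and 2n triangles: V = 2·18 = 36, E = 4·18 = 72, F = 2·18 + 2 = 38.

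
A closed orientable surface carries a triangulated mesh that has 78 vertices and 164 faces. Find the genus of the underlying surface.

Every face is a triangle, so 2E = 3·164 = 492, giving E = 246.
χ = V − E + F = 78 − 246 + 164 = -4.
For a closed orientable surface χ = 2 − 2g, so g = (2 − (-4))/2 = 3.

3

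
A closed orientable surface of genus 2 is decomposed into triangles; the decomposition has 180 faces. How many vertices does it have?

χ = 2 − 2·2 = -2, and every face is a triangle so 3F = 2E.
E = 3·180/2 = 270. Then V = -2 + E − F = -2 + 270 − 180 = 88.

88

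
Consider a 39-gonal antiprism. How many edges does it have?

An antiprism on an n-gon has two n-gon caps and 2n triangles: V = 2·39 = 78, E = 4·39 = 156, F = 2·39 + 2 = 80.

156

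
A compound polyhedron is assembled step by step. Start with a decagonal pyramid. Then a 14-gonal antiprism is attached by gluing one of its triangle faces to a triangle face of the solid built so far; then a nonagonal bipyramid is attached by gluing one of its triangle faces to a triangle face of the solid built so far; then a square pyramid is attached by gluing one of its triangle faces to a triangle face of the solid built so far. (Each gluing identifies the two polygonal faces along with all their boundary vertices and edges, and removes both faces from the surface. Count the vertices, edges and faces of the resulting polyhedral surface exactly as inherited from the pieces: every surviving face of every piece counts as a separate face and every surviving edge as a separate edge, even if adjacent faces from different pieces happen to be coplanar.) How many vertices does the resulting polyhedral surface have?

46

A decagonal pyramid: V=11, E=20, F=11.
Attach a 14-gonal antiprism (V=28, E=56, F=30) along a 3-gon: merge 3 vertices and 3 edges, delete both glued faces → V=36, E=73, F=39.
Attach a nonagonal bipyramid (V=11, E=27, F=18) along a 3-gon: merge 3 vertices and 3 edges, delete both glued faces → V=44, E=97, F=55.
Attach a square pyramid (V=5, E=8, F=5) along a 3-gon: merge 3 vertices and 3 edges, delete both glued faces → V=46, E=102, F=58.
Check: V − E + F = 46 − 102 + 58 = 2.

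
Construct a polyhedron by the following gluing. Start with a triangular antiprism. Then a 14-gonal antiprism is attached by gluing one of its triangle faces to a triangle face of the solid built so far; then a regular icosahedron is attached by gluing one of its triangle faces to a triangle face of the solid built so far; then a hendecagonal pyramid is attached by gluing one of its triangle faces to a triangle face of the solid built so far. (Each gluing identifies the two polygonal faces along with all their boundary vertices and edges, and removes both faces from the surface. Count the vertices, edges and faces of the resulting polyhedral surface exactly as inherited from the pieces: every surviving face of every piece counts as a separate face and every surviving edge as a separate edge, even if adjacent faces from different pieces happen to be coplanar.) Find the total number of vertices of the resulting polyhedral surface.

49

A triangular antiprism: V=6, E=12, F=8.
Attach a 14-gonal antiprism (V=28, E=56, F=30) along a 3-gon: merge 3 vertices and 3 edges, delete both glued faces → V=31, E=65, F=36.
Attach a regular icosahedron (V=12, E=30, F=20) along a 3-gon: merge 3 vertices and 3 edges, delete both glued faces → V=40, E=92, F=54.
Attach a hendecagonal pyramid (V=12, E=22, F=12) along a 3-gon: merge 3 vertices and 3 edges, delete both glued faces → V=49, E=111, F=64.
Check: V − E + F = 49 − 111 + 64 = 2.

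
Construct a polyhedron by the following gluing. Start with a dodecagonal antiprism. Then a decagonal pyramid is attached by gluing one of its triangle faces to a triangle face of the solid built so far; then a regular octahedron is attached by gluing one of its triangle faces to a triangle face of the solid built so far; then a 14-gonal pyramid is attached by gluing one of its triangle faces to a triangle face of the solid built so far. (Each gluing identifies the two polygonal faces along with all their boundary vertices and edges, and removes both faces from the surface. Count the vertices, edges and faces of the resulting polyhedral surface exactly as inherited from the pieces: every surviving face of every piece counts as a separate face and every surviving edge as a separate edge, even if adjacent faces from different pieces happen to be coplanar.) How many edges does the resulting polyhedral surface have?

99

A dodecagonal antiprism: V=24, E=48, F=26.
Attach a decagonal pyramid (V=11, E=20, F=11) along a 3-gon: merge 3 vertices and 3 edges, delete both glued faces → V=32, E=65, F=35.
Attach a regular octahedron (V=6, E=12, F=8) along a 3-gon: merge 3 vertices and 3 edges, delete both glued faces → V=35, E=74, F=41.
Attach a 14-gonal pyramid (V=15, E=28, F=15) along a 3-gon: merge 3 vertices and 3 edges, delete both glued faces → V=47, E=99, F=54.
Check: V − E + F = 47 − 99 + 54 = 2.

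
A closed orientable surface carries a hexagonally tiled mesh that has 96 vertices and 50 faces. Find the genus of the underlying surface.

3

Every face is a hexagon, so 2E = 6·50 = 300, giving E = 150.
χ = V − E + F = 96 − 150 + 50 = -4.
For a closed orientable surface χ = 2 − 2g, so g = (2 − (-4))/2 = 3.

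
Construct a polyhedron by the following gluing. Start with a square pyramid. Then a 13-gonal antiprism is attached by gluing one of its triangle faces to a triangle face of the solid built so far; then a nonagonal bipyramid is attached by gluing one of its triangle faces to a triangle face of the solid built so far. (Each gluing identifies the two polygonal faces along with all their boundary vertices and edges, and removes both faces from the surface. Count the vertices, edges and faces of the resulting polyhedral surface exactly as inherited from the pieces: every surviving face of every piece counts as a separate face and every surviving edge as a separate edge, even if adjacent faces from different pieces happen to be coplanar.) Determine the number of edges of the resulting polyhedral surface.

A square pyramid: V=5, E=8, F=5.
Attach a 13-gonal antiprism (V=26, E=52, F=28) along a 3-gon: merge 3 vertices and 3 edges, delete both glued faces → V=28, E=57, F=31.
Attach a nonagonal bipyramid (V=11, E=27, F=18) along a 3-gon: merge 3 vertices and 3 edges, delete both glued faces → V=36, E=81, F=47.
Check: V − E + F = 36 − 81 + 47 = 2.

81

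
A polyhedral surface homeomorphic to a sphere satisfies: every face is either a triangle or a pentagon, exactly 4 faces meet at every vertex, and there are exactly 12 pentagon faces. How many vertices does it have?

Let x be the number of triangles; then F = 12 + x.
Edge–face incidences: 2E = 5·12 + 3·x = 60 + 3x.
Every vertex has degree 4, so 4V = 2E.
Euler: V − E + F = 2 ⇒ (2E)/4 − E + (12 + x) = 2.
Multiply by 8: 2·(2E) − 4·(2E) + 8·(12 + x) = 16, i.e. 96 + 8x − 2·(60 + 3x) = 16.
Collecting terms: 2x − 24 = 16, so 2x = 40, so x = 20.
Then 2E = 60 + 3·20 = 120, so E = 60, V = 2E/4 = 30, F = 12 + 20 = 32.

30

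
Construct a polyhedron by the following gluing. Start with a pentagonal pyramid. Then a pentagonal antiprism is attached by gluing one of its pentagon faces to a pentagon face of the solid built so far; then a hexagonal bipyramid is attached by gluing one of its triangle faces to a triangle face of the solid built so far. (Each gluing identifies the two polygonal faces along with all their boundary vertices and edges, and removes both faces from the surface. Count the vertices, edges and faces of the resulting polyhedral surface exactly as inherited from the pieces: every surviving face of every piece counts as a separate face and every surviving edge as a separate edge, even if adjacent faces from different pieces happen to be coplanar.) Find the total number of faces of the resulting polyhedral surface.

A pentagonal pyramid: V=6, E=10, F=6.
Attach a pentagonal antiprism (V=10, E=20, F=12) along a 5-gon: merge 5 vertices and 5 edges, delete both glued faces → V=11, E=25, F=16.
Attach a hexagonal bipyramid (V=8, E=18, F=12) along a 3-gon: merge 3 vertices and 3 edges, delete both glued faces → V=16, E=40, F=26.
Check: V − E + F = 16 − 40 + 26 = 2.

26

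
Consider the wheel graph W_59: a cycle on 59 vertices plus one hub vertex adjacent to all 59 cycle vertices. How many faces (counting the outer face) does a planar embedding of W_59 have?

60

W_59 has V = 59 + 1 = 60 vertices and E = 2·59 = 118 edges.
By Euler's formula F = 2 − V + E = 2 − 60 + 118 = 60.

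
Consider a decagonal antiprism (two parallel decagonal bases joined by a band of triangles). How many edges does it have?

40

An antiprism on an n-gon has two n-gon caps and 2n triangles: V = 2·10 = 20, E = 4·10 = 40, F = 2·10 + 2 = 22.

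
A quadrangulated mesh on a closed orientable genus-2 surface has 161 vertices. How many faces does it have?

163

χ = 2 − 2·2 = -2, and every face is a square so 4F = 2E.
V − E + F = -2 with E = 4F/2 gives 161 − (4/2 − 1)·F = -2, so F = 163 and E = 326.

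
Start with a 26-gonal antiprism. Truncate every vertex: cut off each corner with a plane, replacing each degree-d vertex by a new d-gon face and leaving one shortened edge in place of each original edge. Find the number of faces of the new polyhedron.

The base solid has V = 52, E = 104, F = 54.
Truncation replaces each original edge-end by a new vertex, so V′ = 2E = 208.
Each original edge survives, and each old vertex of degree d contributes d new edges; summing degrees gives Σd = 2E, so E′ = E + 2E = 3E = 312.
Each original face survives and each original vertex becomes one new face: F′ = F + V = 106.

106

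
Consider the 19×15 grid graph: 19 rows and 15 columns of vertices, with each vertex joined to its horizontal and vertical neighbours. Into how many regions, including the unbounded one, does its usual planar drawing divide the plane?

253

The grid has V = 19·15 = 285 vertices and E = 19·14 + 15·18 = 536 edges.
F = 2 − V + E = 2 − 285 + 536 = 253.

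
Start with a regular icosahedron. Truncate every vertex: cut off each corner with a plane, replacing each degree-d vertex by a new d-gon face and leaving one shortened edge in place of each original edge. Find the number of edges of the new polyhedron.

The base solid has V = 12, E = 30, F = 20.
Truncation replaces each original edge-end by a new vertex, so V′ = 2E = 60.
Each original edge survives, and each old vertex of degree d contributes d new edges; summing degrees gives Σd = 2E, so E′ = E + 2E = 3E = 90.
Each original face survives and each original vertex becomes one new face: F′ = F + V = 32.

90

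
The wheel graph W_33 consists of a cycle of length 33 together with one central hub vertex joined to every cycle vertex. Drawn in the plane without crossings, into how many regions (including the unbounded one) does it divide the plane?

W_33 has V = 33 + 1 = 34 vertices and E = 2·33 = 66 edges.
By Euler's formula F = 2 − V + E = 2 − 34 + 66 = 34.

34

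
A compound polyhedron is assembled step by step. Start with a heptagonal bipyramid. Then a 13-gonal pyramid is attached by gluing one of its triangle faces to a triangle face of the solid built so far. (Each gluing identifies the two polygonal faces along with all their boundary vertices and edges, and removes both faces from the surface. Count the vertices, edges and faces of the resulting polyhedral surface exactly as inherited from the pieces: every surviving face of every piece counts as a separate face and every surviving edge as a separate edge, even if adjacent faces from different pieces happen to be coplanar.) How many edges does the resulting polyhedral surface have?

A heptagonal bipyramid: V=9, E=21, F=14.
Attach a 13-gonal pyramid (V=14, E=26, F=14) along a 3-gon: merge 3 vertices and 3 edges, delete both glued faces → V=20, E=44, F=26.
Check: V − E + F = 20 − 44 + 26 = 2.

44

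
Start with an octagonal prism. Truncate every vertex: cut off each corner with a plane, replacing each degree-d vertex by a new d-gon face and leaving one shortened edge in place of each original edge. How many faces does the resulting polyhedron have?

26

The base solid has V = 16, E = 24, F = 10.
Truncation replaces each original edge-end by a new vertex, so V′ = 2E = 48.
Each original edge survives, and each old vertex of degree d contributes d new edges; summing degrees gives Σd = 2E, so E′ = E + 2E = 3E = 72.
Each original face survives and each original vertex becomes one new face: F′ = F + V = 26.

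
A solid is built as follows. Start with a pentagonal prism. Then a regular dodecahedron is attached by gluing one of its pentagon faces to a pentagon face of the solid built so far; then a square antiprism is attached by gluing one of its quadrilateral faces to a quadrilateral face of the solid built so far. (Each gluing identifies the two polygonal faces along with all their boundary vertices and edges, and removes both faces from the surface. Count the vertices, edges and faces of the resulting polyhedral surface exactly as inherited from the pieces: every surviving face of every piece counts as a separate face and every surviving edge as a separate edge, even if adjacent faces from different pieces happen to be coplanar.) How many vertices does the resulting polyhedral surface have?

29

A pentagonal prism: V=10, E=15, F=7.
Attach a regular dodecahedron (V=20, E=30, F=12) along a 5-gon: merge 5 vertices and 5 edges, delete both glued faces → V=25, E=40, F=17.
Attach a square antiprism (V=8, E=16, F=10) along a 4-gon: merge 4 vertices and 4 edges, delete both glued faces → V=29, E=52, F=25.
Check: V − E + F = 29 − 52 + 25 = 2.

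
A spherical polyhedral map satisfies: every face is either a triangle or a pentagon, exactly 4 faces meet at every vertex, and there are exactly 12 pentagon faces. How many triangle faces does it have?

20

Let x be the number of triangles; then F = 12 + x.
Edge–face incidences: 2E = 5·12 + 3·x = 60 + 3x.
Every vertex has degree 4, so 4V = 2E.
Euler: V − E + F = 2 ⇒ (2E)/4 − E + (12 + x) = 2.
Multiply by 8: 2·(2E) − 4·(2E) + 8·(12 + x) = 16, i.e. 96 + 8x − 2·(60 + 3x) = 16.
Collecting terms: 2x − 24 = 16, so 2x = 40, so x = 20.
Then 2E = 60 + 3·20 = 120, so E = 60, V = 2E/4 = 30, F = 12 + 20 = 32.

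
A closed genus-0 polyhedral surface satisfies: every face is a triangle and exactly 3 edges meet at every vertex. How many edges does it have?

Each face has 3 edges and each edge borders two faces, so 2E = 3F.
Each vertex has degree 3, so 3V = 2E and hence V = 3F/3.
Euler: V − E + F = 2 ⇒ (3F/3) − (3F/2) + F = 2.
Multiply by 6: (6 − 9 + 6)F = 12, i.e. 3F = 12.
So F = 4, E = 3·4/2 = 6, V = 3·4/3 = 4.

6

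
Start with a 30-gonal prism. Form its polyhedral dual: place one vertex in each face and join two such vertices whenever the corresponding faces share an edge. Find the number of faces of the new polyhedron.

The base solid has V = 60, E = 90, F = 32.
The dual swaps V and F and preserves E: V′ = F = 32, E′ = E = 90, F′ = V = 60.

60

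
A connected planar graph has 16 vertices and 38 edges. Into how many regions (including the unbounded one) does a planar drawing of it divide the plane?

24

Euler's formula for a connected plane graph: V − E + F = 2, so F = 2 − 16 + 38 = 24.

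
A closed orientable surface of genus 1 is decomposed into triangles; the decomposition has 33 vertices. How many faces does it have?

χ = 2 − 2·1 = 0, and every face is a triangle so 3F = 2E.
V − E + F = 0 with E = 3F/2 gives 33 − (3/2 − 1)·F = 0, so F = 66 and E = 99.

66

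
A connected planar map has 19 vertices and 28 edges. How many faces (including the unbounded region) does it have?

Euler's formula for a connected plane graph: V − E + F = 2, so F = 2 − 19 + 28 = 11.

11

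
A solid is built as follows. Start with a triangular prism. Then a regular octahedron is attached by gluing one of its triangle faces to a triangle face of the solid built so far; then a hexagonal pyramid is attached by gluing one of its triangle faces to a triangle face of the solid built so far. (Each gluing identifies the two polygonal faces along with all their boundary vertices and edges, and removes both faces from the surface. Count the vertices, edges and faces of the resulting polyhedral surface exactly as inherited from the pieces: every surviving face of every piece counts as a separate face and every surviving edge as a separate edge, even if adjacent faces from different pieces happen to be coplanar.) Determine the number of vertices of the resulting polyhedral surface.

13

A triangular prism: V=6, E=9, F=5.
Attach a regular octahedron (V=6, E=12, F=8) along a 3-gon: merge 3 vertices and 3 edges, delete both glued faces → V=9, E=18, F=11.
Attach a hexagonal pyramid (V=7, E=12, F=7) along a 3-gon: merge 3 vertices and 3 edges, delete both glued faces → V=13, E=27, F=16.
Check: V − E + F = 13 − 27 + 16 = 2.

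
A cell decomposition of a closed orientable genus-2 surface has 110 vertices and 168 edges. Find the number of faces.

For a closed orientable surface of genus 2, χ = 2 − 2·2 = -2.
F = -2 − V + E = -2 − 110 + 168 = 56.

56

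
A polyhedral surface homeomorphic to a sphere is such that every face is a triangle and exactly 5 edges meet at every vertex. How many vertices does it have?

12

Each face has 3 edges and each edge borders two faces, so 2E = 3F.
Each vertex has degree 5, so 5V = 2E and hence V = 3F/5.
Euler: V − E + F = 2 ⇒ (3F/5) − (3F/2) + F = 2.
Multiply by 10: (6 − 15 + 10)F = 20, i.e. 1F = 20.
So F = 20, E = 3·20/2 = 30, V = 3·20/5 = 12.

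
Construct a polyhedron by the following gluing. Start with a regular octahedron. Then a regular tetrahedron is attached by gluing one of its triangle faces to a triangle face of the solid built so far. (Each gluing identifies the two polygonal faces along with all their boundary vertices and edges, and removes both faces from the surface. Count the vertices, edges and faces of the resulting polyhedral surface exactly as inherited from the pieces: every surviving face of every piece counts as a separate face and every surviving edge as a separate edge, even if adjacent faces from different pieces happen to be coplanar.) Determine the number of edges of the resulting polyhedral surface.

A regular octahedron: V=6, E=12, F=8.
Attach a regular tetrahedron (V=4, E=6, F=4) along a 3-gon: merge 3 vertices and 3 edges, delete both glued faces → V=7, E=15, F=10.
Check: V − E + F = 7 − 15 + 10 = 2.

15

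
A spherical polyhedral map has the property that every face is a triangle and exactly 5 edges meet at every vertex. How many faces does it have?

20

Each face has 3 edges and each edge borders two faces, so 2E = 3F.
Each vertex has degree 5, so 5V = 2E and hence V = 3F/5.
Euler: V − E + F = 2 ⇒ (3F/5) − (3F/2) + F = 2.
Multiply by 10: (6 − 15 + 10)F = 20, i.e. 1F = 20.
So F = 20, E = 3·20/2 = 30, V = 3·20/5 = 12.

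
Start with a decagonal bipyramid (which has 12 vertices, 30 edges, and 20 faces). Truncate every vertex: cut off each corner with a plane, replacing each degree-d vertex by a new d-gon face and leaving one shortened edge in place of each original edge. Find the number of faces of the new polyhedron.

Truncation replaces each original edge-end by a new vertex, so V′ = 2E = 60.
Each original edge survives, and each old vertex of degree d contributes d new edges; summing degrees gives Σd = 2E, so E′ = E + 2E = 3E = 90.
Each original face survives and each original vertex becomes one new face: F′ = F + V = 32.

32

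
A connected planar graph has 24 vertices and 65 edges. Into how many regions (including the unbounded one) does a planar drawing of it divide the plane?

43

Euler's formula for a connected plane graph: V − E + F = 2, so F = 2 − 24 + 65 = 43.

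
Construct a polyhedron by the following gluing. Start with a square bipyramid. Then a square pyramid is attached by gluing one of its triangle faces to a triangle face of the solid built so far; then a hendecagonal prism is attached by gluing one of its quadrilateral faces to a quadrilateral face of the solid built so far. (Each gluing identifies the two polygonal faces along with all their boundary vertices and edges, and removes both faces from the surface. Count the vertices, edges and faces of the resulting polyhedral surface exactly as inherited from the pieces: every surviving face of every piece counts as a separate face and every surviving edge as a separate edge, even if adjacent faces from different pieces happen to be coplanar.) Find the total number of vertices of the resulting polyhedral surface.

26

A square bipyramid: V=6, E=12, F=8.
Attach a square pyramid (V=5, E=8, F=5) along a 3-gon: merge 3 vertices and 3 edges, delete both glued faces → V=8, E=17, F=11.
Attach a hendecagonal prism (V=22, E=33, F=13) along a 4-gon: merge 4 vertices and 4 edges, delete both glued faces → V=26, E=46, F=22.
Check: V − E + F = 26 − 46 + 22 = 2.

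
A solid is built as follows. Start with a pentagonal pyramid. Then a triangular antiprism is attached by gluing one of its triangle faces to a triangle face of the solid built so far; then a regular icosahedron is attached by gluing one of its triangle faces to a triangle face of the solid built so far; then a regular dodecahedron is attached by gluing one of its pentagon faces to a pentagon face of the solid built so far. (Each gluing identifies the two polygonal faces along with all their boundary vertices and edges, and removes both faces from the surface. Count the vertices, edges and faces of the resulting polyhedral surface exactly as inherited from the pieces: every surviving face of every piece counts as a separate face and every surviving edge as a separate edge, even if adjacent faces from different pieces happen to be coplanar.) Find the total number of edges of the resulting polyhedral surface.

A pentagonal pyramid: V=6, E=10, F=6.
Attach a triangular antiprism (V=6, E=12, F=8) along a 3-gon: merge 3 vertices and 3 edges, delete both glued faces → V=9, E=19, F=12.
Attach a regular icosahedron (V=12, E=30, F=20) along a 3-gon: merge 3 vertices and 3 edges, delete both glued faces → V=18, E=46, F=30.
Attach a regular dodecahedron (V=20, E=30, F=12) along a 5-gon: merge 5 vertices and 5 edges, delete both glued faces → V=33, E=71, F=40.
Check: V − E + F = 33 − 71 + 40 = 2.

71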